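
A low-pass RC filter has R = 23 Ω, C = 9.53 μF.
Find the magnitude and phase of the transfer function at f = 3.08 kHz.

Step 1 — Angular frequency: ω = 2π·3080 = 1.935e+04 rad/s.
Step 2 — Transfer function: H(jω) = 1/(1 + jωRC).
Step 3 — Denominator: 1 + jωRC = 1 + j·1.935e+04·23·9.53e-06 = 1 + j4.242.
Step 4 — H = 0.05265 - j0.2233.
Step 5 — Magnitude: |H| = 0.2295 (-12.8 dB); phase: φ = -76.7°.

|H| = 0.2295 (-12.8 dB), φ = -76.7°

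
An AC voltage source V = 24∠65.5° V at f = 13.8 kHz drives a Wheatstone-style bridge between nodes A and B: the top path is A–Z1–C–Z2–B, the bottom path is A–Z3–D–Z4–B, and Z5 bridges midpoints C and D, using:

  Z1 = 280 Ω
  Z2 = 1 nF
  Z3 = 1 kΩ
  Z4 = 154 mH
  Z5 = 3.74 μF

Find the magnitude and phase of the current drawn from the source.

Step 1 — Angular frequency: ω = 2π·f = 2π·1.38e+04 = 8.671e+04 rad/s.
Step 2 — Component impedances:
  Z1: Z = R = 280 Ω
  Z2: Z = 1/(jωC) = -j/(ω·C) = 0 - j1.153e+04 Ω
  Z3: Z = R = 1000 Ω
  Z4: Z = jωL = j·8.671e+04·0.154 = 0 + j1.335e+04 Ω
  Z5: Z = 1/(jωC) = -j/(ω·C) = 0 - j3.084 Ω
Step 3 — Bridge requires nodal analysis (the Z5 bridge couples midpoints C and D, so the two paths cannot be reduced to a simple series/parallel combination). Setting node B to ground and injecting 1 A at node A, the 3-node admittance system at A, C, D solves to V_A = Z_AB = 219.1 - j8.475e+04 Ω = 8.475e+04∠-89.9° Ω.
Step 4 — Source phasor: V = 24∠65.5° V = 9.953 + j21.84 V.
Step 5 — Ohm's law: I = V / Z_total = (9.953 + j21.84) / (219.1 - j8.475e+04) = -0.0002574 + j0.0001181 A.
Step 6 — Convert to polar: |I| = 0.0002832 A, ∠I = 155.4°.

I = 0.0002832∠155.4° A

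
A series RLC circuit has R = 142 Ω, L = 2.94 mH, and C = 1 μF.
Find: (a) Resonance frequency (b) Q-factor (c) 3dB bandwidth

Step 1 — Resonance condition Im(Z)=0 gives ω₀ = 1/√(LC).
Step 2 — ω₀ = 1/√(0.00294·1e-06) = 1.844e+04 rad/s.
Step 3 — f₀ = ω₀/(2π) = 2935 Hz.
Step 4 — Series Q: Q = ω₀L/R = 1.844e+04·0.00294/142 = 0.3818.
Step 5 — 3dB bandwidth: Δω = ω₀/Q = 4.83e+04 rad/s; BW = Δω/(2π) = 7687 Hz.

(a) f₀ = 2935 Hz  (b) Q = 0.3818  (c) BW = 7687 Hz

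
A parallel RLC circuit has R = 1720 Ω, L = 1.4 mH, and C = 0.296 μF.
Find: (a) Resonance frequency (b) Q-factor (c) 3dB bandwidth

Step 1 — Resonance: ω₀ = 1/√(LC) = 1/√(0.0014·2.96e-07) = 4.912e+04 rad/s.
Step 2 — f₀ = ω₀/(2π) = 7818 Hz.
Step 3 — Parallel Q: Q = R/(ω₀L) = 1720/(4.912e+04·0.0014) = 25.01.
Step 4 — Bandwidth: Δω = ω₀/Q = 1964 rad/s; BW = Δω/(2π) = 312.6 Hz.

(a) f₀ = 7818 Hz  (b) Q = 25.01  (c) BW = 312.6 Hz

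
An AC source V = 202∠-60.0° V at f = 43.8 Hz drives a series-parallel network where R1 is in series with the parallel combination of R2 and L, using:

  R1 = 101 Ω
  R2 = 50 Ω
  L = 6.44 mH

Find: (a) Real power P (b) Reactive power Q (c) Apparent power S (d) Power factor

Step 1 — Angular frequency: ω = 2π·f = 2π·43.8 = 275.2 rad/s.
Step 2 — Component impedances:
  R1: Z = R = 101 Ω
  R2: Z = R = 50 Ω
  L: Z = jωL = j·275.2·0.00644 = 0 + j1.772 Ω
Step 3 — Parallel branch: R2 || L = 1/(1/R2 + 1/L) = 0.06274 + j1.77 Ω.
Step 4 — Series with R1: Z_total = R1 + (R2 || L) = 101.1 + j1.77 Ω = 101.1∠1.0° Ω.
Step 5 — Source phasor: V = 202∠-60.0° V = 101 - j174.9 V.
Step 6 — Current: I = V / Z = 0.9688 - j1.748 A = 1.998∠-61.0° A.
Step 7 — Complex power: S = V·I* = 403.6 + j7.069 VA.
Step 8 — Real power: P = Re(S) = 403.6 W.
Step 9 — Reactive power: Q = Im(S) = 7.069 VAR.
Step 10 — Apparent power: |S| = 403.7 VA.
Step 11 — Power factor: PF = P/|S| = 0.9998 (lagging).

(a) P = 403.6 W  (b) Q = 7.069 VAR  (c) S = 403.7 VA  (d) PF = 0.9998 (lagging)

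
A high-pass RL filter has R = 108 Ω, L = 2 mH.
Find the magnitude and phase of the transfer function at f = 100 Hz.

Step 1 — Angular frequency: ω = 2π·100 = 628.3 rad/s.
Step 2 — Transfer function: H(jω) = jωL/(R + jωL).
Step 3 — Numerator jωL = j·1.257; denominator R + jωL = 108 + j1.257.
Step 4 — H = 0.0001354 + j0.01163.
Step 5 — Magnitude: |H| = 0.01163 (-38.7 dB); phase: φ = 89.3°.

|H| = 0.01163 (-38.7 dB), φ = 89.3°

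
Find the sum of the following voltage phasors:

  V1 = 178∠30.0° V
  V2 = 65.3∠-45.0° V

Step 1 — Convert each phasor to rectangular form:
  V1 = 178·(cos(30.0°) + j·sin(30.0°)) = 154.2 + j89 V
  V2 = 65.3·(cos(-45.0°) + j·sin(-45.0°)) = 46.17 - j46.17 V
Step 2 — Sum components: V_total = 200.3 + j42.83 V.
Step 3 — Convert to polar: |V_total| = 204.9 V, ∠V_total = 12.1°.

V_total = 204.9∠12.1° V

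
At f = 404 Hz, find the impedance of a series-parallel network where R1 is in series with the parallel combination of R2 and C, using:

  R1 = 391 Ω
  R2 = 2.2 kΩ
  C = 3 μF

Step 1 — Angular frequency: ω = 2π·f = 2π·404 = 2538 rad/s.
Step 2 — Component impedances:
  R1: Z = R = 391 Ω
  R2: Z = R = 2200 Ω
  C: Z = 1/(jωC) = -j/(ω·C) = 0 - j131.3 Ω
Step 3 — Parallel branch: R2 || C = 1/(1/R2 + 1/C) = 7.81 - j130.8 Ω.
Step 4 — Series with R1: Z_total = R1 + (R2 || C) = 398.8 - j130.8 Ω = 419.7∠-18.2° Ω.

Z = 398.8 - j130.8 Ω = 419.7∠-18.2° Ω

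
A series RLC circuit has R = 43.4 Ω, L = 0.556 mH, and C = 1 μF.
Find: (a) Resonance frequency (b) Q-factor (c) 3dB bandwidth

Step 1 — Resonance condition Im(Z)=0 gives ω₀ = 1/√(LC).
Step 2 — ω₀ = 1/√(0.000556·1e-06) = 4.241e+04 rad/s.
Step 3 — f₀ = ω₀/(2π) = 6750 Hz.
Step 4 — Series Q: Q = ω₀L/R = 4.241e+04·0.000556/43.4 = 0.5433.
Step 5 — 3dB bandwidth: Δω = ω₀/Q = 7.806e+04 rad/s; BW = Δω/(2π) = 1.242e+04 Hz.

(a) f₀ = 6750 Hz  (b) Q = 0.5433  (c) BW = 1.242e+04 Hz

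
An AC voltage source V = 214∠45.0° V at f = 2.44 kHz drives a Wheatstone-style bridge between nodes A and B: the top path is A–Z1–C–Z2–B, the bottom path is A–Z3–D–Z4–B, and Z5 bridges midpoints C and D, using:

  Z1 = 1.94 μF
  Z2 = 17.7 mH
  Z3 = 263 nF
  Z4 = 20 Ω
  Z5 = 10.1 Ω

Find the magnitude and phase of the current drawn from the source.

Step 1 — Angular frequency: ω = 2π·f = 2π·2440 = 1.533e+04 rad/s.
Step 2 — Component impedances:
  Z1: Z = 1/(jωC) = -j/(ω·C) = 0 - j33.62 Ω
  Z2: Z = jωL = j·1.533e+04·0.0177 = 0 + j271.4 Ω
  Z3: Z = 1/(jωC) = -j/(ω·C) = 0 - j248 Ω
  Z4: Z = R = 20 Ω
  Z5: Z = R = 10.1 Ω
Step 3 — Bridge requires nodal analysis (the Z5 bridge couples midpoints C and D, so the two paths cannot be reduced to a simple series/parallel combination). Setting node B to ground and injecting 1 A at node A, the 3-node admittance system at A, C, D solves to V_A = Z_AB = 27.55 - j26.84 Ω = 38.46∠-44.3° Ω.
Step 4 — Source phasor: V = 214∠45.0° V = 151.3 + j151.3 V.
Step 5 — Ohm's law: I = V / Z_total = (151.3 + j151.3) / (27.55 - j26.84) = 0.0727 + j5.563 A.
Step 6 — Convert to polar: |I| = 5.564 A, ∠I = 89.3°.

I = 5.564∠89.3° A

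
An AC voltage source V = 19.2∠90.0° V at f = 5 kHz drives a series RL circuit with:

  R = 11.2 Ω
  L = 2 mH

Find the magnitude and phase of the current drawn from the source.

Step 1 — Angular frequency: ω = 2π·f = 2π·5000 = 3.142e+04 rad/s.
Step 2 — Component impedances:
  R: Z = R = 11.2 Ω
  L: Z = jωL = j·3.142e+04·0.002 = 0 + j62.83 Ω
Step 3 — Series combination: Z_total = R + L = 11.2 + j62.83 Ω = 63.82∠79.9° Ω.
Step 4 — Source phasor: V = 19.2∠90.0° V = 0 + j19.2 V.
Step 5 — Ohm's law: I = V / Z_total = (0 + j19.2) / (11.2 + j62.83) = 0.2962 + j0.05279 A.
Step 6 — Convert to polar: |I| = 0.3008 A, ∠I = 10.1°.

I = 0.3008∠10.1° A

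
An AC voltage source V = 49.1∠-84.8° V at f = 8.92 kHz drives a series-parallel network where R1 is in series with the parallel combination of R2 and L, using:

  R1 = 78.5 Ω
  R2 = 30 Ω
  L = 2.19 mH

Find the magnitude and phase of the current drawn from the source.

Step 1 — Angular frequency: ω = 2π·f = 2π·8920 = 5.605e+04 rad/s.
Step 2 — Component impedances:
  R1: Z = R = 78.5 Ω
  R2: Z = R = 30 Ω
  L: Z = jωL = j·5.605e+04·0.00219 = 0 + j122.7 Ω
Step 3 — Parallel branch: R2 || L = 1/(1/R2 + 1/L) = 28.31 + j6.919 Ω.
Step 4 — Series with R1: Z_total = R1 + (R2 || L) = 106.8 + j6.919 Ω = 107∠3.7° Ω.
Step 5 — Source phasor: V = 49.1∠-84.8° V = 4.45 - j48.9 V.
Step 6 — Ohm's law: I = V / Z_total = (4.45 - j48.9) / (106.8 + j6.919) = 0.01196 - j0.4586 A.
Step 7 — Convert to polar: |I| = 0.4587 A, ∠I = -88.5°.

I = 0.4587∠-88.5° A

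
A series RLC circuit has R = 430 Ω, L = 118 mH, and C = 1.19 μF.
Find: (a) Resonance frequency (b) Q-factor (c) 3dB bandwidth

Step 1 — Resonance: ω₀ = 1/√(LC) = 1/√(0.118·1.19e-06) = 2669 rad/s.
Step 2 — f₀ = ω₀/(2π) = 424.7 Hz.
Step 3 — Series Q: Q = ω₀L/R = 2669·0.118/430 = 0.7323.
Step 4 — Bandwidth: Δω = ω₀/Q = 3644 rad/s; BW = Δω/(2π) = 580 Hz.

(a) f₀ = 424.7 Hz  (b) Q = 0.7323  (c) BW = 580 Hz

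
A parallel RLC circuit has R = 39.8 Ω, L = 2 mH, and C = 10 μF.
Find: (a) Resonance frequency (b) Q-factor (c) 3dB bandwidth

Step 1 — Resonance: ω₀ = 1/√(LC) = 1/√(0.002·1e-05) = 7071 rad/s.
Step 2 — f₀ = ω₀/(2π) = 1125 Hz.
Step 3 — Parallel Q: Q = R/(ω₀L) = 39.8/(7071·0.002) = 2.814.
Step 4 — Bandwidth: Δω = ω₀/Q = 2513 rad/s; BW = Δω/(2π) = 399.9 Hz.

(a) f₀ = 1125 Hz  (b) Q = 2.814  (c) BW = 399.9 Hz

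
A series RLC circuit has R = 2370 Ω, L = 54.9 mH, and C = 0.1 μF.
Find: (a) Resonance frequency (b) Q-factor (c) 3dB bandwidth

Step 1 — Resonance: ω₀ = 1/√(LC) = 1/√(0.0549·1e-07) = 1.35e+04 rad/s.
Step 2 — f₀ = ω₀/(2π) = 2148 Hz.
Step 3 — Series Q: Q = ω₀L/R = 1.35e+04·0.0549/2370 = 0.3126.
Step 4 — Bandwidth: Δω = ω₀/Q = 4.317e+04 rad/s; BW = Δω/(2π) = 6871 Hz.

(a) f₀ = 2148 Hz  (b) Q = 0.3126  (c) BW = 6871 Hz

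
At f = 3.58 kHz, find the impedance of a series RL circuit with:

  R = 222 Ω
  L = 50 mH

Step 1 — Angular frequency: ω = 2π·f = 2π·3580 = 2.249e+04 rad/s.
Step 2 — Component impedances:
  R: Z = R = 222 Ω
  L: Z = jωL = j·2.249e+04·0.05 = 0 + j1125 Ω
Step 3 — Series combination: Z_total = R + L = 222 + j1125 Ω = 1146∠78.8° Ω.

Z = 222 + j1125 Ω = 1146∠78.8° Ω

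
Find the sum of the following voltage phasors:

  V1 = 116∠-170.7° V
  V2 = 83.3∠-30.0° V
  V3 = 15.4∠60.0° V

Step 1 — Convert each phasor to rectangular form:
  V1 = 116·(cos(-170.7°) + j·sin(-170.7°)) = -114.5 - j18.75 V
  V2 = 83.3·(cos(-30.0°) + j·sin(-30.0°)) = 72.14 - j41.65 V
  V3 = 15.4·(cos(60.0°) + j·sin(60.0°)) = 7.7 + j13.34 V
Step 2 — Sum components: V_total = -34.64 - j47.06 V.
Step 3 — Convert to polar: |V_total| = 58.43 V, ∠V_total = -126.4°.

V_total = 58.43∠-126.4° V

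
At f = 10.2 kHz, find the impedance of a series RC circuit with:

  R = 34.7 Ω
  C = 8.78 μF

Step 1 — Angular frequency: ω = 2π·f = 2π·1.02e+04 = 6.409e+04 rad/s.
Step 2 — Component impedances:
  R: Z = R = 34.7 Ω
  C: Z = 1/(jωC) = -j/(ω·C) = 0 - j1.777 Ω
Step 3 — Series combination: Z_total = R + C = 34.7 - j1.777 Ω = 34.75∠-2.9° Ω.

Z = 34.7 - j1.777 Ω = 34.75∠-2.9° Ω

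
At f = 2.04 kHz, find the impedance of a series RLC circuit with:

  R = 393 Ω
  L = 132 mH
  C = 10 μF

Step 1 — Angular frequency: ω = 2π·f = 2π·2040 = 1.282e+04 rad/s.
Step 2 — Component impedances:
  R: Z = R = 393 Ω
  L: Z = jωL = j·1.282e+04·0.132 = 0 + j1692 Ω
  C: Z = 1/(jωC) = -j/(ω·C) = 0 - j7.802 Ω
Step 3 — Series combination: Z_total = R + L + C = 393 + j1684 Ω = 1729∠76.9° Ω.

Z = 393 + j1684 Ω = 1729∠76.9° Ω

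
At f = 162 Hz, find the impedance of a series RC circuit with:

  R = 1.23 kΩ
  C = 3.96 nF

Step 1 — Angular frequency: ω = 2π·f = 2π·162 = 1018 rad/s.
Step 2 — Component impedances:
  R: Z = R = 1230 Ω
  C: Z = 1/(jωC) = -j/(ω·C) = 0 - j2.481e+05 Ω
Step 3 — Series combination: Z_total = R + C = 1230 - j2.481e+05 Ω = 2.481e+05∠-89.7° Ω.

Z = 1230 - j2.481e+05 Ω = 2.481e+05∠-89.7° Ω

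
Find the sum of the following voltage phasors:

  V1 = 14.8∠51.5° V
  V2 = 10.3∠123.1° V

Step 1 — Convert each phasor to rectangular form:
  V1 = 14.8·(cos(51.5°) + j·sin(51.5°)) = 9.213 + j11.58 V
  V2 = 10.3·(cos(123.1°) + j·sin(123.1°)) = -5.625 + j8.629 V
Step 2 — Sum components: V_total = 3.588 + j20.21 V.
Step 3 — Convert to polar: |V_total| = 20.53 V, ∠V_total = 79.9°.

V_total = 20.53∠79.9° V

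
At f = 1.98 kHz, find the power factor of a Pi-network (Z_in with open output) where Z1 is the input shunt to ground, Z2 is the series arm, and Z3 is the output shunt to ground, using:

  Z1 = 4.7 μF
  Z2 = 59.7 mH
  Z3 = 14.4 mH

Step 1 — Angular frequency: ω = 2π·f = 2π·1980 = 1.244e+04 rad/s.
Step 2 — Component impedances:
  Z1: Z = 1/(jωC) = -j/(ω·C) = 0 - j17.1 Ω
  Z2: Z = jωL = j·1.244e+04·0.0597 = 0 + j742.7 Ω
  Z3: Z = jωL = j·1.244e+04·0.0144 = 0 + j179.1 Ω
Step 3 — With open output, the series arm Z2 and the output shunt Z3 appear in series to ground: Z2 + Z3 = 0 + j921.9 Ω.
Step 4 — Parallel with input shunt Z1: Z_in = Z1 || (Z2 + Z3) = 0 - j17.43 Ω = 17.43∠-90.0° Ω.
Step 5 — Power factor: PF = cos(φ) = Re(Z)/|Z| = 0/17.43 = 0.
Step 6 — Type: Im(Z) = -17.43 ⇒ leading (phase φ = -90.0°).

PF = 0 (leading, φ = -90.0°)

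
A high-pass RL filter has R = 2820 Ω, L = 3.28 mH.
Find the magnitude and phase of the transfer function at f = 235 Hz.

Step 1 — Angular frequency: ω = 2π·235 = 1477 rad/s.
Step 2 — Transfer function: H(jω) = jωL/(R + jωL).
Step 3 — Numerator jωL = j·4.843; denominator R + jωL = 2820 + j4.843.
Step 4 — H = 2.949e-06 + j0.001717.
Step 5 — Magnitude: |H| = 0.001717 (-55.3 dB); phase: φ = 89.9°.

|H| = 0.001717 (-55.3 dB), φ = 89.9°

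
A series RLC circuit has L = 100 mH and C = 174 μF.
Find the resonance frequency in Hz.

Step 1 — Resonance condition Im(Z)=0 gives ω₀ = 1/√(LC).
Step 2 — ω₀ = 1/√(0.1·0.000174) = 239.7 rad/s.
Step 3 — f₀ = ω₀/(2π) = 38.15 Hz.

f₀ = 38.15 Hz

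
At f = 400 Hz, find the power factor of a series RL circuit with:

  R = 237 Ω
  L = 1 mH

Step 1 — Angular frequency: ω = 2π·f = 2π·400 = 2513 rad/s.
Step 2 — Component impedances:
  R: Z = R = 237 Ω
  L: Z = jωL = j·2513·0.001 = 0 + j2.513 Ω
Step 3 — Series combination: Z_total = R + L = 237 + j2.513 Ω = 237∠0.6° Ω.
Step 4 — Power factor: PF = cos(φ) = Re(Z)/|Z| = 237/237.013 = 0.9999.
Step 5 — Type: Im(Z) = 2.513 ⇒ lagging (phase φ = 0.6°).

PF = 0.9999 (lagging, φ = 0.6°)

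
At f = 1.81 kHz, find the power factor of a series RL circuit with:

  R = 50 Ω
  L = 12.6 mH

Step 1 — Angular frequency: ω = 2π·f = 2π·1810 = 1.137e+04 rad/s.
Step 2 — Component impedances:
  R: Z = R = 50 Ω
  L: Z = jωL = j·1.137e+04·0.0126 = 0 + j143.3 Ω
Step 3 — Series combination: Z_total = R + L = 50 + j143.3 Ω = 151.8∠70.8° Ω.
Step 4 — Power factor: PF = cos(φ) = Re(Z)/|Z| = 50/151.767 = 0.3295.
Step 5 — Type: Im(Z) = 143.3 ⇒ lagging (phase φ = 70.8°).

PF = 0.3295 (lagging, φ = 70.8°)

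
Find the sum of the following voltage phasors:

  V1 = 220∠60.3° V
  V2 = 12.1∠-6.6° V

Step 1 — Convert each phasor to rectangular form:
  V1 = 220·(cos(60.3°) + j·sin(60.3°)) = 109 + j191.1 V
  V2 = 12.1·(cos(-6.6°) + j·sin(-6.6°)) = 12.02 - j1.391 V
Step 2 — Sum components: V_total = 121 + j189.7 V.
Step 3 — Convert to polar: |V_total| = 225 V, ∠V_total = 57.5°.

V_total = 225∠57.5° V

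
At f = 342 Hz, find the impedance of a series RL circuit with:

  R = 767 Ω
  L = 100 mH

Step 1 — Angular frequency: ω = 2π·f = 2π·342 = 2149 rad/s.
Step 2 — Component impedances:
  R: Z = R = 767 Ω
  L: Z = jωL = j·2149·0.1 = 0 + j214.9 Ω
Step 3 — Series combination: Z_total = R + L = 767 + j214.9 Ω = 796.5∠15.7° Ω.

Z = 767 + j214.9 Ω = 796.5∠15.7° Ω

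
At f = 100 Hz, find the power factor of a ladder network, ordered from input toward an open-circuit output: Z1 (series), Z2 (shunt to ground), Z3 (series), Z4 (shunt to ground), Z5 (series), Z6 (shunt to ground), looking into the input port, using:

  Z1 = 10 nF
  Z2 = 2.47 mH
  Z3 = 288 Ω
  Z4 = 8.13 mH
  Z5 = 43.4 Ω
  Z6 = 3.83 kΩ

Step 1 — Angular frequency: ω = 2π·f = 2π·100 = 628.3 rad/s.
Step 2 — Component impedances:
  Z1: Z = 1/(jωC) = -j/(ω·C) = 0 - j1.592e+05 Ω
  Z2: Z = jωL = j·628.3·0.00247 = 0 + j1.552 Ω
  Z3: Z = R = 288 Ω
  Z4: Z = jωL = j·628.3·0.00813 = 0 + j5.108 Ω
  Z5: Z = R = 43.4 Ω
  Z6: Z = R = 3830 Ω
Step 3 — Ladder network (open output): work backward from the far end, alternating series and parallel combinations. Z_in = 0.008358 - j1.592e+05 Ω = 1.592e+05∠-90.0° Ω.
Step 4 — Power factor: PF = cos(φ) = Re(Z)/|Z| = 0.0083583/1.5915e+05 = 5.252e-08.
Step 5 — Type: Im(Z) = -1.592e+05 ⇒ leading (phase φ = -90.0°).

PF = 5.252e-08 (leading, φ = -90.0°)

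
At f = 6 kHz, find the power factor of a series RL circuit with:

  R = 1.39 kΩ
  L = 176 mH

Step 1 — Angular frequency: ω = 2π·f = 2π·6000 = 3.77e+04 rad/s.
Step 2 — Component impedances:
  R: Z = R = 1390 Ω
  L: Z = jωL = j·3.77e+04·0.176 = 0 + j6635 Ω
Step 3 — Series combination: Z_total = R + L = 1390 + j6635 Ω = 6779∠78.2° Ω.
Step 4 — Power factor: PF = cos(φ) = Re(Z)/|Z| = 1390/6779 = 0.205.
Step 5 — Type: Im(Z) = 6635 ⇒ lagging (phase φ = 78.2°).

PF = 0.205 (lagging, φ = 78.2°)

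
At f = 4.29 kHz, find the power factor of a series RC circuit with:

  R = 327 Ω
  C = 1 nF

Step 1 — Angular frequency: ω = 2π·f = 2π·4290 = 2.695e+04 rad/s.
Step 2 — Component impedances:
  R: Z = R = 327 Ω
  C: Z = 1/(jωC) = -j/(ω·C) = 0 - j3.71e+04 Ω
Step 3 — Series combination: Z_total = R + C = 327 - j3.71e+04 Ω = 3.71e+04∠-89.5° Ω.
Step 4 — Power factor: PF = cos(φ) = Re(Z)/|Z| = 327/3.71e+04 = 0.008814.
Step 5 — Type: Im(Z) = -3.71e+04 ⇒ leading (phase φ = -89.5°).

PF = 0.008814 (leading, φ = -89.5°)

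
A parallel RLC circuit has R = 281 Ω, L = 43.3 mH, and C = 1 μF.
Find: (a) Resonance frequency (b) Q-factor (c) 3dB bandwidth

Step 1 — Resonance: ω₀ = 1/√(LC) = 1/√(0.0433·1e-06) = 4806 rad/s.
Step 2 — f₀ = ω₀/(2π) = 764.8 Hz.
Step 3 — Parallel Q: Q = R/(ω₀L) = 281/(4806·0.0433) = 1.35.
Step 4 — Bandwidth: Δω = ω₀/Q = 3559 rad/s; BW = Δω/(2π) = 566.4 Hz.

(a) f₀ = 764.8 Hz  (b) Q = 1.35  (c) BW = 566.4 Hz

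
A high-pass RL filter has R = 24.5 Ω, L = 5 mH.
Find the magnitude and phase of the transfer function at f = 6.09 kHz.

Step 1 — Angular frequency: ω = 2π·6090 = 3.826e+04 rad/s.
Step 2 — Transfer function: H(jω) = jωL/(R + jωL).
Step 3 — Numerator jωL = j·191.3; denominator R + jωL = 24.5 + j191.3.
Step 4 — H = 0.9839 + j0.126.
Step 5 — Magnitude: |H| = 0.9919 (-0.1 dB); phase: φ = 7.3°.

|H| = 0.9919 (-0.1 dB), φ = 7.3°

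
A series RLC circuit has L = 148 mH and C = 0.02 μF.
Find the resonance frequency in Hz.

Step 1 — Resonance condition Im(Z)=0 gives ω₀ = 1/√(LC).
Step 2 — ω₀ = 1/√(0.148·2e-08) = 1.838e+04 rad/s.
Step 3 — f₀ = ω₀/(2π) = 2925 Hz.

f₀ = 2925 Hz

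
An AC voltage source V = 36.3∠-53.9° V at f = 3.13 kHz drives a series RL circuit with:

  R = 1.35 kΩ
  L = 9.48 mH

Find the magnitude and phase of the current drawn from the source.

Step 1 — Angular frequency: ω = 2π·f = 2π·3130 = 1.967e+04 rad/s.
Step 2 — Component impedances:
  R: Z = R = 1350 Ω
  L: Z = jωL = j·1.967e+04·0.00948 = 0 + j186.4 Ω
Step 3 — Series combination: Z_total = R + L = 1350 + j186.4 Ω = 1363∠7.9° Ω.
Step 4 — Source phasor: V = 36.3∠-53.9° V = 21.39 - j29.33 V.
Step 5 — Ohm's law: I = V / Z_total = (21.39 - j29.33) / (1350 + j186.4) = 0.0126 - j0.02347 A.
Step 6 — Convert to polar: |I| = 0.02664 A, ∠I = -61.8°.

I = 0.02664∠-61.8° A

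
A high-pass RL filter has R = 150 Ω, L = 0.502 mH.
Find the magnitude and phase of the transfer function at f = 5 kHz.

Step 1 — Angular frequency: ω = 2π·5000 = 3.142e+04 rad/s.
Step 2 — Transfer function: H(jω) = jωL/(R + jωL).
Step 3 — Numerator jωL = j·15.77; denominator R + jωL = 150 + j15.77.
Step 4 — H = 0.01093 + j0.104.
Step 5 — Magnitude: |H| = 0.1046 (-19.6 dB); phase: φ = 84.0°.

|H| = 0.1046 (-19.6 dB), φ = 84.0°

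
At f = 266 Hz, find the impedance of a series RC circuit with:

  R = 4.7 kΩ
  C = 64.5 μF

Step 1 — Angular frequency: ω = 2π·f = 2π·266 = 1671 rad/s.
Step 2 — Component impedances:
  R: Z = R = 4700 Ω
  C: Z = 1/(jωC) = -j/(ω·C) = 0 - j9.276 Ω
Step 3 — Series combination: Z_total = R + C = 4700 - j9.276 Ω = 4700∠-0.1° Ω.

Z = 4700 - j9.276 Ω = 4700∠-0.1° Ω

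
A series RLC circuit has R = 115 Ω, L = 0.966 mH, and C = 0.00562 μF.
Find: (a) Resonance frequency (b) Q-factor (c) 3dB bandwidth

Step 1 — Resonance condition Im(Z)=0 gives ω₀ = 1/√(LC).
Step 2 — ω₀ = 1/√(0.000966·5.62e-09) = 4.292e+05 rad/s.
Step 3 — f₀ = ω₀/(2π) = 6.831e+04 Hz.
Step 4 — Series Q: Q = ω₀L/R = 4.292e+05·0.000966/115 = 3.605.
Step 5 — 3dB bandwidth: Δω = ω₀/Q = 1.19e+05 rad/s; BW = Δω/(2π) = 1.895e+04 Hz.

(a) f₀ = 6.831e+04 Hz  (b) Q = 3.605  (c) BW = 1.895e+04 Hz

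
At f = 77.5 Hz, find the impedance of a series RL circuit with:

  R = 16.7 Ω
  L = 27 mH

Step 1 — Angular frequency: ω = 2π·f = 2π·77.5 = 486.9 rad/s.
Step 2 — Component impedances:
  R: Z = R = 16.7 Ω
  L: Z = jωL = j·486.9·0.027 = 0 + j13.15 Ω
Step 3 — Series combination: Z_total = R + L = 16.7 + j13.15 Ω = 21.25∠38.2° Ω.

Z = 16.7 + j13.15 Ω = 21.25∠38.2° Ω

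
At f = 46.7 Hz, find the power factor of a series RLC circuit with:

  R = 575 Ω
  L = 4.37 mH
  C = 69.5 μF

Step 1 — Angular frequency: ω = 2π·f = 2π·46.7 = 293.4 rad/s.
Step 2 — Component impedances:
  R: Z = R = 575 Ω
  L: Z = jωL = j·293.4·0.00437 = 0 + j1.282 Ω
  C: Z = 1/(jωC) = -j/(ω·C) = 0 - j49.04 Ω
Step 3 — Series combination: Z_total = R + L + C = 575 - j47.75 Ω = 577∠-4.7° Ω.
Step 4 — Power factor: PF = cos(φ) = Re(Z)/|Z| = 575/576.98 = 0.9966.
Step 5 — Type: Im(Z) = -47.75 ⇒ leading (phase φ = -4.7°).

PF = 0.9966 (leading, φ = -4.7°)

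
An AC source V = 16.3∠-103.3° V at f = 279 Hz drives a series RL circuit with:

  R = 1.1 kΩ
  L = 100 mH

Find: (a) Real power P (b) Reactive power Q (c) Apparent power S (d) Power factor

Step 1 — Angular frequency: ω = 2π·f = 2π·279 = 1753 rad/s.
Step 2 — Component impedances:
  R: Z = R = 1100 Ω
  L: Z = jωL = j·1753·0.1 = 0 + j175.3 Ω
Step 3 — Series combination: Z_total = R + L = 1100 + j175.3 Ω = 1114∠9.1° Ω.
Step 4 — Source phasor: V = 16.3∠-103.3° V = -3.75 - j15.86 V.
Step 5 — Current: I = V / Z = -0.005566 - j0.01353 A = 0.01463∠-112.4° A.
Step 6 — Complex power: S = V·I* = 0.2356 + j0.03754 VA.
Step 7 — Real power: P = Re(S) = 0.2356 W.
Step 8 — Reactive power: Q = Im(S) = 0.03754 VAR.
Step 9 — Apparent power: |S| = 0.2385 VA.
Step 10 — Power factor: PF = P/|S| = 0.9875 (lagging).

(a) P = 0.2356 W  (b) Q = 0.03754 VAR  (c) S = 0.2385 VA  (d) PF = 0.9875 (lagging)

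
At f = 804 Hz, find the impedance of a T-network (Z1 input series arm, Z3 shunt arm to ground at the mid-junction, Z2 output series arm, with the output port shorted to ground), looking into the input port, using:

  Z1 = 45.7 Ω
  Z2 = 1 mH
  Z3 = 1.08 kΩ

Step 1 — Angular frequency: ω = 2π·f = 2π·804 = 5052 rad/s.
Step 2 — Component impedances:
  Z1: Z = R = 45.7 Ω
  Z2: Z = jωL = j·5052·0.001 = 0 + j5.052 Ω
  Z3: Z = R = 1080 Ω
Step 3 — With the output port shorted to ground, the output series arm Z2 runs from the junction to ground; the shunt arm Z3 also runs from the junction to ground. They appear in parallel: Z3 || Z2 = 0.02363 + j5.052 Ω.
Step 4 — Series with input arm Z1: Z_in = Z1 + (Z3 || Z2) = 45.72 + j5.052 Ω = 46∠6.3° Ω.

Z = 45.72 + j5.052 Ω = 46∠6.3° Ω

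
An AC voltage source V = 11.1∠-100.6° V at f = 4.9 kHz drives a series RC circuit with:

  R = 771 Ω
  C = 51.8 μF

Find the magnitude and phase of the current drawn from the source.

Step 1 — Angular frequency: ω = 2π·f = 2π·4900 = 3.079e+04 rad/s.
Step 2 — Component impedances:
  R: Z = R = 771 Ω
  C: Z = 1/(jωC) = -j/(ω·C) = 0 - j0.627 Ω
Step 3 — Series combination: Z_total = R + C = 771 - j0.627 Ω = 771∠-0.0° Ω.
Step 4 — Source phasor: V = 11.1∠-100.6° V = -2.042 - j10.91 V.
Step 5 — Ohm's law: I = V / Z_total = (-2.042 - j10.91) / (771 - j0.627) = -0.002637 - j0.01415 A.
Step 6 — Convert to polar: |I| = 0.0144 A, ∠I = -100.6°.

I = 0.0144∠-100.6° A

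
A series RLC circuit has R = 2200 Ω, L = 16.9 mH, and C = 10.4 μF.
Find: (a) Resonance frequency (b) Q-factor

Step 1 — Resonance condition Im(Z)=0 gives ω₀ = 1/√(LC).
Step 2 — ω₀ = 1/√(0.0169·1.04e-05) = 2385 rad/s.
Step 3 — f₀ = ω₀/(2π) = 379.6 Hz.
Step 4 — Series Q: Q = ω₀L/R = 2385·0.0169/2200 = 0.01832.

(a) f₀ = 379.6 Hz  (b) Q = 0.01832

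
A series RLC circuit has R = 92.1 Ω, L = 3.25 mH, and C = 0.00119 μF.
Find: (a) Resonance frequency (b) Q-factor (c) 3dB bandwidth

Step 1 — Resonance condition Im(Z)=0 gives ω₀ = 1/√(LC).
Step 2 — ω₀ = 1/√(0.00325·1.19e-09) = 5.085e+05 rad/s.
Step 3 — f₀ = ω₀/(2π) = 8.093e+04 Hz.
Step 4 — Series Q: Q = ω₀L/R = 5.085e+05·0.00325/92.1 = 17.94.
Step 5 — 3dB bandwidth: Δω = ω₀/Q = 2.834e+04 rad/s; BW = Δω/(2π) = 4510 Hz.

(a) f₀ = 8.093e+04 Hz  (b) Q = 17.94  (c) BW = 4510 Hz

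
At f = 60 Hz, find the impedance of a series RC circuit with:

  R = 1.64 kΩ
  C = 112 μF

Step 1 — Angular frequency: ω = 2π·f = 2π·60 = 377 rad/s.
Step 2 — Component impedances:
  R: Z = R = 1640 Ω
  C: Z = 1/(jωC) = -j/(ω·C) = 0 - j23.68 Ω
Step 3 — Series combination: Z_total = R + C = 1640 - j23.68 Ω = 1640∠-0.8° Ω.

Z = 1640 - j23.68 Ω = 1640∠-0.8° Ω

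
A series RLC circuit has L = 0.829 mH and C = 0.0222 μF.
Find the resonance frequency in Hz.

Step 1 — Resonance condition Im(Z)=0 gives ω₀ = 1/√(LC).
Step 2 — ω₀ = 1/√(0.000829·2.22e-08) = 2.331e+05 rad/s.
Step 3 — f₀ = ω₀/(2π) = 3.71e+04 Hz.

f₀ = 3.71e+04 Hz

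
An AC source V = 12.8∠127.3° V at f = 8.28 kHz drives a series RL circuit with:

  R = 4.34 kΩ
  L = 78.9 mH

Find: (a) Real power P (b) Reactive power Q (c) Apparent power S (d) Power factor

Step 1 — Angular frequency: ω = 2π·f = 2π·8280 = 5.202e+04 rad/s.
Step 2 — Component impedances:
  R: Z = R = 4340 Ω
  L: Z = jωL = j·5.202e+04·0.0789 = 0 + j4105 Ω
Step 3 — Series combination: Z_total = R + L = 4340 + j4105 Ω = 5974∠43.4° Ω.
Step 4 — Source phasor: V = 12.8∠127.3° V = -7.757 + j10.18 V.
Step 5 — Current: I = V / Z = 0.0002279 + j0.002131 A = 0.002143∠83.9° A.
Step 6 — Complex power: S = V·I* = 0.01993 + j0.01885 VA.
Step 7 — Real power: P = Re(S) = 0.01993 W.
Step 8 — Reactive power: Q = Im(S) = 0.01885 VAR.
Step 9 — Apparent power: |S| = 0.02743 VA.
Step 10 — Power factor: PF = P/|S| = 0.7265 (lagging).

(a) P = 0.01993 W  (b) Q = 0.01885 VAR  (c) S = 0.02743 VA  (d) PF = 0.7265 (lagging)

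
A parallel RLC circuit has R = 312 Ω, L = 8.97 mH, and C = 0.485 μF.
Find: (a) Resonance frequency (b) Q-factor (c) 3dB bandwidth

Step 1 — Resonance: ω₀ = 1/√(LC) = 1/√(0.00897·4.85e-07) = 1.516e+04 rad/s.
Step 2 — f₀ = ω₀/(2π) = 2413 Hz.
Step 3 — Parallel Q: Q = R/(ω₀L) = 312/(1.516e+04·0.00897) = 2.294.
Step 4 — Bandwidth: Δω = ω₀/Q = 6609 rad/s; BW = Δω/(2π) = 1052 Hz.

(a) f₀ = 2413 Hz  (b) Q = 2.294  (c) BW = 1052 Hz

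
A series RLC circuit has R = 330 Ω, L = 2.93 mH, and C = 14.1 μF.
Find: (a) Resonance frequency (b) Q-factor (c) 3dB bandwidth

Step 1 — Resonance: ω₀ = 1/√(LC) = 1/√(0.00293·1.41e-05) = 4920 rad/s.
Step 2 — f₀ = ω₀/(2π) = 783 Hz.
Step 3 — Series Q: Q = ω₀L/R = 4920·0.00293/330 = 0.04368.
Step 4 — Bandwidth: Δω = ω₀/Q = 1.126e+05 rad/s; BW = Δω/(2π) = 1.793e+04 Hz.

(a) f₀ = 783 Hz  (b) Q = 0.04368  (c) BW = 1.793e+04 Hz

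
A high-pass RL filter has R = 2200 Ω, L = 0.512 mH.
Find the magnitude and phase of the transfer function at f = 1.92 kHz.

Step 1 — Angular frequency: ω = 2π·1920 = 1.206e+04 rad/s.
Step 2 — Transfer function: H(jω) = jωL/(R + jωL).
Step 3 — Numerator jωL = j·6.177; denominator R + jωL = 2200 + j6.177.
Step 4 — H = 7.882e-06 + j0.002808.
Step 5 — Magnitude: |H| = 0.002808 (-51.0 dB); phase: φ = 89.8°.

|H| = 0.002808 (-51.0 dB), φ = 89.8°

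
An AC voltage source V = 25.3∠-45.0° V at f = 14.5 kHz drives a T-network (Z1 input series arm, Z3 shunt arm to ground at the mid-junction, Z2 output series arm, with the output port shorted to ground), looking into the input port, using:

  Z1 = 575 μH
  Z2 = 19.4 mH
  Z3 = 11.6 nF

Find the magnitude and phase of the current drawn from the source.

Step 1 — Angular frequency: ω = 2π·f = 2π·1.45e+04 = 9.111e+04 rad/s.
Step 2 — Component impedances:
  Z1: Z = jωL = j·9.111e+04·0.000575 = 0 + j52.39 Ω
  Z2: Z = jωL = j·9.111e+04·0.0194 = 0 + j1767 Ω
  Z3: Z = 1/(jωC) = -j/(ω·C) = 0 - j946.2 Ω
Step 3 — With the output port shorted to ground, the output series arm Z2 runs from the junction to ground; the shunt arm Z3 also runs from the junction to ground. They appear in parallel: Z3 || Z2 = 0 - j2036 Ω.
Step 4 — Series with input arm Z1: Z_in = Z1 + (Z3 || Z2) = 0 - j1984 Ω = 1984∠-90.0° Ω.
Step 5 — Source phasor: V = 25.3∠-45.0° V = 17.89 - j17.89 V.
Step 6 — Ohm's law: I = V / Z_total = (17.89 - j17.89) / (0 - j1984) = 0.009017 + j0.009017 A.
Step 7 — Convert to polar: |I| = 0.01275 A, ∠I = 45.0°.

I = 0.01275∠45.0° A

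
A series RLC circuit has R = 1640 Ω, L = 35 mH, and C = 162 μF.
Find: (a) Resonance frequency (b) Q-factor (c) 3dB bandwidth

Step 1 — Resonance condition Im(Z)=0 gives ω₀ = 1/√(LC).
Step 2 — ω₀ = 1/√(0.035·0.000162) = 420 rad/s.
Step 3 — f₀ = ω₀/(2π) = 66.84 Hz.
Step 4 — Series Q: Q = ω₀L/R = 420·0.035/1640 = 0.008963.
Step 5 — 3dB bandwidth: Δω = ω₀/Q = 4.686e+04 rad/s; BW = Δω/(2π) = 7458 Hz.

(a) f₀ = 66.84 Hz  (b) Q = 0.008963  (c) BW = 7458 Hz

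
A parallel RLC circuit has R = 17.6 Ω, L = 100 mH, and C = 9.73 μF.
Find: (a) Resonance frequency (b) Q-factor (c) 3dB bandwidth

Step 1 — Resonance: ω₀ = 1/√(LC) = 1/√(0.1·9.73e-06) = 1014 rad/s.
Step 2 — f₀ = ω₀/(2π) = 161.3 Hz.
Step 3 — Parallel Q: Q = R/(ω₀L) = 17.6/(1014·0.1) = 0.1736.
Step 4 — Bandwidth: Δω = ω₀/Q = 5839 rad/s; BW = Δω/(2π) = 929.4 Hz.

(a) f₀ = 161.3 Hz  (b) Q = 0.1736  (c) BW = 929.4 Hz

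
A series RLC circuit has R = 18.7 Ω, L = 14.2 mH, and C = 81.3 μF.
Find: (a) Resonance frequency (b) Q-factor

Step 1 — Resonance condition Im(Z)=0 gives ω₀ = 1/√(LC).
Step 2 — ω₀ = 1/√(0.0142·8.13e-05) = 930.7 rad/s.
Step 3 — f₀ = ω₀/(2π) = 148.1 Hz.
Step 4 — Series Q: Q = ω₀L/R = 930.7·0.0142/18.7 = 0.7067.

(a) f₀ = 148.1 Hz  (b) Q = 0.7067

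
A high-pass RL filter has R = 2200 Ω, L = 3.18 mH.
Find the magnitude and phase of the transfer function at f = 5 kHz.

Step 1 — Angular frequency: ω = 2π·5000 = 3.142e+04 rad/s.
Step 2 — Transfer function: H(jω) = jωL/(R + jωL).
Step 3 — Numerator jωL = j·99.9; denominator R + jωL = 2200 + j99.9.
Step 4 — H = 0.002058 + j0.04532.
Step 5 — Magnitude: |H| = 0.04536 (-26.9 dB); phase: φ = 87.4°.

|H| = 0.04536 (-26.9 dB), φ = 87.4°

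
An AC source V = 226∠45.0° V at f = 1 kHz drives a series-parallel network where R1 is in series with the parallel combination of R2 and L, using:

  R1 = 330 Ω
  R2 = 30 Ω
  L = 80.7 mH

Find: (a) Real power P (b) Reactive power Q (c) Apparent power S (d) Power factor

Step 1 — Angular frequency: ω = 2π·f = 2π·1000 = 6283 rad/s.
Step 2 — Component impedances:
  R1: Z = R = 330 Ω
  R2: Z = R = 30 Ω
  L: Z = jωL = j·6283·0.0807 = 0 + j507.1 Ω
Step 3 — Parallel branch: R2 || L = 1/(1/R2 + 1/L) = 29.9 + j1.769 Ω.
Step 4 — Series with R1: Z_total = R1 + (R2 || L) = 359.9 + j1.769 Ω = 359.9∠0.3° Ω.
Step 5 — Source phasor: V = 226∠45.0° V = 159.8 + j159.8 V.
Step 6 — Current: I = V / Z = 0.4462 + j0.4418 A = 0.628∠44.7° A.
Step 7 — Complex power: S = V·I* = 141.9 + j0.6975 VA.
Step 8 — Real power: P = Re(S) = 141.9 W.
Step 9 — Reactive power: Q = Im(S) = 0.6975 VAR.
Step 10 — Apparent power: |S| = 141.9 VA.
Step 11 — Power factor: PF = P/|S| = 1 (lagging).

(a) P = 141.9 W  (b) Q = 0.6975 VAR  (c) S = 141.9 VA  (d) PF = 1 (lagging)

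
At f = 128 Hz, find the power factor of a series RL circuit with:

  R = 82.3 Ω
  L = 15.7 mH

Step 1 — Angular frequency: ω = 2π·f = 2π·128 = 804.2 rad/s.
Step 2 — Component impedances:
  R: Z = R = 82.3 Ω
  L: Z = jωL = j·804.2·0.0157 = 0 + j12.63 Ω
Step 3 — Series combination: Z_total = R + L = 82.3 + j12.63 Ω = 83.26∠8.7° Ω.
Step 4 — Power factor: PF = cos(φ) = Re(Z)/|Z| = 82.3/83.263 = 0.9884.
Step 5 — Type: Im(Z) = 12.63 ⇒ lagging (phase φ = 8.7°).

PF = 0.9884 (lagging, φ = 8.7°)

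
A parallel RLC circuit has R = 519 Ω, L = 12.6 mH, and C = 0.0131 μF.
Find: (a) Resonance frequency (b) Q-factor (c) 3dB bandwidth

Step 1 — Resonance: ω₀ = 1/√(LC) = 1/√(0.0126·1.31e-08) = 7.784e+04 rad/s.
Step 2 — f₀ = ω₀/(2π) = 1.239e+04 Hz.
Step 3 — Parallel Q: Q = R/(ω₀L) = 519/(7.784e+04·0.0126) = 0.5292.
Step 4 — Bandwidth: Δω = ω₀/Q = 1.471e+05 rad/s; BW = Δω/(2π) = 2.341e+04 Hz.

(a) f₀ = 1.239e+04 Hz  (b) Q = 0.5292  (c) BW = 2.341e+04 Hz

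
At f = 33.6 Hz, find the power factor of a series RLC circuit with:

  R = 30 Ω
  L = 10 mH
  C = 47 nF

Step 1 — Angular frequency: ω = 2π·f = 2π·33.6 = 211.1 rad/s.
Step 2 — Component impedances:
  R: Z = R = 30 Ω
  L: Z = jωL = j·211.1·0.01 = 0 + j2.111 Ω
  C: Z = 1/(jωC) = -j/(ω·C) = 0 - j1.008e+05 Ω
Step 3 — Series combination: Z_total = R + L + C = 30 - j1.008e+05 Ω = 1.008e+05∠-90.0° Ω.
Step 4 — Power factor: PF = cos(φ) = Re(Z)/|Z| = 30/1.0078e+05 = 0.0002977.
Step 5 — Type: Im(Z) = -1.008e+05 ⇒ leading (phase φ = -90.0°).

PF = 0.0002977 (leading, φ = -90.0°)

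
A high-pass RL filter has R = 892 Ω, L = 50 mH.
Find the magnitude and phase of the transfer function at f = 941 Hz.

Step 1 — Angular frequency: ω = 2π·941 = 5912 rad/s.
Step 2 — Transfer function: H(jω) = jωL/(R + jωL).
Step 3 — Numerator jωL = j·295.6; denominator R + jωL = 892 + j295.6.
Step 4 — H = 0.09897 + j0.2986.
Step 5 — Magnitude: |H| = 0.3146 (-10.0 dB); phase: φ = 71.7°.

|H| = 0.3146 (-10.0 dB), φ = 71.7°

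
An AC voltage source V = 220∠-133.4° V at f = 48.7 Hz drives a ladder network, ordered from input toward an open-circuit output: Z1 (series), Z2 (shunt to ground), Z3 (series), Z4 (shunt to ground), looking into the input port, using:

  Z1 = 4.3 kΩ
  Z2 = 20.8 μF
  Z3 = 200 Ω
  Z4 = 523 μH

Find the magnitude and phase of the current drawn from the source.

Step 1 — Angular frequency: ω = 2π·f = 2π·48.7 = 306 rad/s.
Step 2 — Component impedances:
  Z1: Z = R = 4300 Ω
  Z2: Z = 1/(jωC) = -j/(ω·C) = 0 - j157.1 Ω
  Z3: Z = R = 200 Ω
  Z4: Z = jωL = j·306·0.000523 = 0 + j0.16 Ω
Step 3 — Ladder network (open output): work backward from the far end, alternating series and parallel combinations. Z_in = 4376 - j97.17 Ω = 4377∠-1.3° Ω.
Step 4 — Source phasor: V = 220∠-133.4° V = -151.2 - j159.8 V.
Step 5 — Ohm's law: I = V / Z_total = (-151.2 - j159.8) / (4376 - j97.17) = -0.03371 - j0.03727 A.
Step 6 — Convert to polar: |I| = 0.05026 A, ∠I = -132.1°.

I = 0.05026∠-132.1° A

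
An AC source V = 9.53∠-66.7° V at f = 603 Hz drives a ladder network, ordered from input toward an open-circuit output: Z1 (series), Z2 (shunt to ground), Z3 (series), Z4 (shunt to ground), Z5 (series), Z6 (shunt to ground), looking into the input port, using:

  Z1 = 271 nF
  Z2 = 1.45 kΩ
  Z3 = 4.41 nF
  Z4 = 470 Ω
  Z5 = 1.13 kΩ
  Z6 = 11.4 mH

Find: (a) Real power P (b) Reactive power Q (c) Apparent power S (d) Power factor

Step 1 — Angular frequency: ω = 2π·f = 2π·603 = 3789 rad/s.
Step 2 — Component impedances:
  Z1: Z = 1/(jωC) = -j/(ω·C) = 0 - j973.9 Ω
  Z2: Z = R = 1450 Ω
  Z3: Z = 1/(jωC) = -j/(ω·C) = 0 - j5.985e+04 Ω
  Z4: Z = R = 470 Ω
  Z5: Z = R = 1130 Ω
  Z6: Z = jωL = j·3789·0.0114 = 0 + j43.19 Ω
Step 3 — Ladder network (open output): work backward from the far end, alternating series and parallel combinations. Z_in = 1449 - j1009 Ω = 1766∠-34.9° Ω.
Step 4 — Source phasor: V = 9.53∠-66.7° V = 3.77 - j8.753 V.
Step 5 — Current: I = V / Z = 0.004585 - j0.002848 A = 0.005397∠-31.8° A.
Step 6 — Complex power: S = V·I* = 0.04221 - j0.02939 VA.
Step 7 — Real power: P = Re(S) = 0.04221 W.
Step 8 — Reactive power: Q = Im(S) = -0.02939 VAR.
Step 9 — Apparent power: |S| = 0.05144 VA.
Step 10 — Power factor: PF = P/|S| = 0.8206 (leading).

(a) P = 0.04221 W  (b) Q = -0.02939 VAR  (c) S = 0.05144 VA  (d) PF = 0.8206 (leading)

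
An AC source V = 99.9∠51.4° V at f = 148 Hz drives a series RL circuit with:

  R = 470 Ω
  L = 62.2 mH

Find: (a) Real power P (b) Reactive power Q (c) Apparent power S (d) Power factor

Step 1 — Angular frequency: ω = 2π·f = 2π·148 = 929.9 rad/s.
Step 2 — Component impedances:
  R: Z = R = 470 Ω
  L: Z = jωL = j·929.9·0.0622 = 0 + j57.84 Ω
Step 3 — Series combination: Z_total = R + L = 470 + j57.84 Ω = 473.5∠7.0° Ω.
Step 4 — Source phasor: V = 99.9∠51.4° V = 62.33 + j78.07 V.
Step 5 — Current: I = V / Z = 0.1508 + j0.1476 A = 0.211∠44.4° A.
Step 6 — Complex power: S = V·I* = 20.92 + j2.574 VA.
Step 7 — Real power: P = Re(S) = 20.92 W.
Step 8 — Reactive power: Q = Im(S) = 2.574 VAR.
Step 9 — Apparent power: |S| = 21.08 VA.
Step 10 — Power factor: PF = P/|S| = 0.9925 (lagging).

(a) P = 20.92 W  (b) Q = 2.574 VAR  (c) S = 21.08 VA  (d) PF = 0.9925 (lagging)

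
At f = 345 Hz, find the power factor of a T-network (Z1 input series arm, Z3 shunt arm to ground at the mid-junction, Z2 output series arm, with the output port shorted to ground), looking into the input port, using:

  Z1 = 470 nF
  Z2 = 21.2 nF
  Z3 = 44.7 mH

Step 1 — Angular frequency: ω = 2π·f = 2π·345 = 2168 rad/s.
Step 2 — Component impedances:
  Z1: Z = 1/(jωC) = -j/(ω·C) = 0 - j981.5 Ω
  Z2: Z = 1/(jωC) = -j/(ω·C) = 0 - j2.176e+04 Ω
  Z3: Z = jωL = j·2168·0.0447 = 0 + j96.9 Ω
Step 3 — With the output port shorted to ground, the output series arm Z2 runs from the junction to ground; the shunt arm Z3 also runs from the junction to ground. They appear in parallel: Z3 || Z2 = 0 + j97.33 Ω.
Step 4 — Series with input arm Z1: Z_in = Z1 + (Z3 || Z2) = 0 - j884.2 Ω = 884.2∠-90.0° Ω.
Step 5 — Power factor: PF = cos(φ) = Re(Z)/|Z| = 0/884.2 = 0.
Step 6 — Type: Im(Z) = -884.2 ⇒ leading (phase φ = -90.0°).

PF = 0 (leading, φ = -90.0°)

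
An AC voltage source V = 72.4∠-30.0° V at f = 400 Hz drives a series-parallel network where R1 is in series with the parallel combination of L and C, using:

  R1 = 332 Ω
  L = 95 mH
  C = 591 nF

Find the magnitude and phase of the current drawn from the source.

Step 1 — Angular frequency: ω = 2π·f = 2π·400 = 2513 rad/s.
Step 2 — Component impedances:
  R1: Z = R = 332 Ω
  L: Z = jωL = j·2513·0.095 = 0 + j238.8 Ω
  C: Z = 1/(jωC) = -j/(ω·C) = 0 - j673.2 Ω
Step 3 — Parallel branch: L || C = 1/(1/L + 1/C) = 0 + j370 Ω.
Step 4 — Series with R1: Z_total = R1 + (L || C) = 332 + j370 Ω = 497.1∠48.1° Ω.
Step 5 — Source phasor: V = 72.4∠-30.0° V = 62.7 - j36.2 V.
Step 6 — Ohm's law: I = V / Z_total = (62.7 - j36.2) / (332 + j370) = 0.03004 - j0.1425 A.
Step 7 — Convert to polar: |I| = 0.1456 A, ∠I = -78.1°.

I = 0.1456∠-78.1° A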